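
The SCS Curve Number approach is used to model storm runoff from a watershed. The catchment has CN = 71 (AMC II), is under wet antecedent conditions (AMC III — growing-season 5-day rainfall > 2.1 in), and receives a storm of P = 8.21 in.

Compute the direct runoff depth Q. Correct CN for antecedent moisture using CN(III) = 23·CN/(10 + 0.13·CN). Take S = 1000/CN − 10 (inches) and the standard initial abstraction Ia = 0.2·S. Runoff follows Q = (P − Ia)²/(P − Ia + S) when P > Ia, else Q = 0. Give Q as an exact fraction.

CN(III) from CN(II)=71: (23·71)/(10 + 0.13·71) = 163300/1923 ≈ 84.919
S = 1000/(163300/1923) − 10 = 2900/1633 in ≈ 1.776 in
Ia = 0.2S: 0.2·1.776 = 0.355 in (exactly 580/1633)
Excess rainfall: 8.210 − 0.355 = 7.855 in; P > Ia so Q > 0
Q = (1282693/163300)²/((1282693/163300) + 2900/1633) = (1645301332249/26666890000)/(1572693/163300) = 1645301332249/256820766900 in ≈ 6.406 in

Q = 1645301332249/256820766900 in ≈ 6.406 in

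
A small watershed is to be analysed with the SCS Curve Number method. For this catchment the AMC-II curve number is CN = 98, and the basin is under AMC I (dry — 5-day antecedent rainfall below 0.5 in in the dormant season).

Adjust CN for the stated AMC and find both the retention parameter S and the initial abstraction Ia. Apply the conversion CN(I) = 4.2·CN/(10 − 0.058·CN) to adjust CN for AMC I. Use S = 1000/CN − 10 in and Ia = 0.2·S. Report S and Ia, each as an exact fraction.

Dry (AMC I): CN(I) = 4.2·98/(10 − 0.058·98) = (2058/5)/(1079/250) = 102900/1079 ≈ 95.366
Retention S: 1000/CN − 10 with CN=95.366 → S = 500/1029 ≈ 0.486 in
Ia = 0.2·(500/1029) = 100/1029 in ≈ 0.097 in

S = 500/1029 in ≈ 0.486 in; Ia = 100/1029 in ≈ 0.097 in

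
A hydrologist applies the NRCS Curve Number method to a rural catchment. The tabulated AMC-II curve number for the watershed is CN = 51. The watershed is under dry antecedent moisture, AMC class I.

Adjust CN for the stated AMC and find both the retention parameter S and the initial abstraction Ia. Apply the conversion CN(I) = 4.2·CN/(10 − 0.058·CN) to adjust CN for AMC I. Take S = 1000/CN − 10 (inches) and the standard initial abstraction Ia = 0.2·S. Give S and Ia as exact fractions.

S = 3500/153 in ≈ 22.876 in; Ia = 700/153 in ≈ 4.575 in

Adjust CN=51 to AMC I: 4.2·51/(10 − 0.058·51) → (1071/5) ÷ (3521/500) = 15300/503 ≈ 30.417
Max retention: S = 1000/(15300/503) − 10 = 3500/153 in (≈ 22.876 in)
Ia = 0.2S: 0.2·22.876 = 4.575 in (exactly 700/153)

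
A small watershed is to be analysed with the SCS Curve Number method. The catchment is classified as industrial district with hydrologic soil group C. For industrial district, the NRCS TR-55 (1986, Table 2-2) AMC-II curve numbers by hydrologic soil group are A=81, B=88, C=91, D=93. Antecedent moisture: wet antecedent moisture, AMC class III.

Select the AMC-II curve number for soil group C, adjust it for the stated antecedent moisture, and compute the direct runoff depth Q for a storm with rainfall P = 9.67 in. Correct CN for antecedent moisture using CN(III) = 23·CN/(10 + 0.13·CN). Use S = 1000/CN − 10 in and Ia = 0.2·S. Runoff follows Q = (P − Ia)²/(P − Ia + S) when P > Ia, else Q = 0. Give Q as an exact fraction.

NRCS table: industrial district, soil group C → CN(II) = 91
CN(III) from CN(II)=91: (23·91)/(10 + 0.13·91) = 209300/2183 ≈ 95.877
Retention S: 1000/CN − 10 with CN=95.877 → S = 900/2093 ≈ 0.430 in
Ia = 0.2·(900/2093) = 180/2093 in ≈ 0.086 in
Excess rainfall: 9.670 − 0.086 = 9.584 in; P > Ia so Q > 0
Runoff Q = (P−Ia)²/(P−Ia+S) = (9.584)²/(9.584+0.430) = 4023759176761/438678358300 ≈ 9.172 in

Q = 4023759176761/438678358300 in ≈ 9.172 in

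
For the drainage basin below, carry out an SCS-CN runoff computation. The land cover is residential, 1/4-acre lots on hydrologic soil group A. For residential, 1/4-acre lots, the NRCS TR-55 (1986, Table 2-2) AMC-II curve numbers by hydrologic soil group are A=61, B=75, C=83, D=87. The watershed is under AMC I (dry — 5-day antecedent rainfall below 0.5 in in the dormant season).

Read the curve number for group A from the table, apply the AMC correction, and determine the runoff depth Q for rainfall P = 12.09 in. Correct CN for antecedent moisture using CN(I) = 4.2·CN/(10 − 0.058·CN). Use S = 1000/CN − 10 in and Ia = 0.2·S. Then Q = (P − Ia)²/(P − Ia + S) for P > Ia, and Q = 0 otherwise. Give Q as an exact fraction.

NRCS table: residential, 1/4-acre lots, soil group A → CN(II) = 61
Adjust CN=61 to AMC I: 4.2·61/(10 − 0.058·61) → (1281/5) ÷ (3231/500) = 42700/1077 ≈ 39.647
Max retention: S = 1000/(42700/1077) − 10 = 6500/427 in (≈ 15.222 in)
Initial abstraction Ia = S/5 = (6500/427)/5 = 1300/427 ≈ 3.044 in
Excess rainfall: 12.090 − 3.044 = 9.046 in; P > Ia so Q > 0
Runoff Q = (P−Ia)²/(P−Ia+S) = (9.046)²/(9.046+15.222) = 11475665773/3403659700 ≈ 3.372 in

Q = 11475665773/3403659700 in ≈ 3.372 in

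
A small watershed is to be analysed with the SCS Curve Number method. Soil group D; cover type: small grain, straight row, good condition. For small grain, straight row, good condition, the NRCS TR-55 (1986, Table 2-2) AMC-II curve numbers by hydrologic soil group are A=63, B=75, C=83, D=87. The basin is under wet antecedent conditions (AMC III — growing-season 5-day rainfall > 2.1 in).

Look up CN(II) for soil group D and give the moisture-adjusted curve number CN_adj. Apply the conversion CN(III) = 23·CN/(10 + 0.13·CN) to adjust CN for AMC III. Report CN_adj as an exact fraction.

NRCS table: small grain, straight row, good condition, soil group D → CN(II) = 87
CN(III) from CN(II)=87: (23·87)/(10 + 0.13·87) = 200100/2131 ≈ 93.900

CN_adj = 200100/2131 ≈ 93.900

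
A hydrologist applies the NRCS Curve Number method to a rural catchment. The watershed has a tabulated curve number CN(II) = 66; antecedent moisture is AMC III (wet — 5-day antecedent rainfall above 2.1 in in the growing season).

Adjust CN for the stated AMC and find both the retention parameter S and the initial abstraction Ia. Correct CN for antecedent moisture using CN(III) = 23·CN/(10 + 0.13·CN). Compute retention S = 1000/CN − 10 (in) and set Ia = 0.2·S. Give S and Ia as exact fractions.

Adjust CN=66 to AMC III: 23·66/(10 + 0.13·66) → 1518 ÷ (929/50) = 75900/929 ≈ 81.701
Max retention: S = 1000/(75900/929) − 10 = 1700/759 in (≈ 2.240 in)
Ia = 0.2·(1700/759) = 340/759 in ≈ 0.448 in

S = 1700/759 in ≈ 2.240 in; Ia = 340/759 in ≈ 0.448 in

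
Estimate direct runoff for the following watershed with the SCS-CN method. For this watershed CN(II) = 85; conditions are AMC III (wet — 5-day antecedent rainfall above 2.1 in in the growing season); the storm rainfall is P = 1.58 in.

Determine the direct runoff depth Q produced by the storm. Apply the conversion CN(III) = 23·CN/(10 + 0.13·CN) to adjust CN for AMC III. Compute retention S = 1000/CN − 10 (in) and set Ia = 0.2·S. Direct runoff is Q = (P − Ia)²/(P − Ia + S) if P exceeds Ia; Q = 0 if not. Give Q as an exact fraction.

Q = 777796321/838479950 in ≈ 0.928 in

Adjust CN=85 to AMC III: 23·85/(10 + 0.13·85) → 1955 ÷ (421/20) = 39100/421 ≈ 92.874
Retention S: 1000/CN − 10 with CN=92.874 → S = 300/391 ≈ 0.767 in
Ia = 0.2S: 0.2·0.767 = 0.153 in (exactly 60/391)
P − Ia = 1.580 − 0.153 = 27889/19550 ≈ 1.427 in (> 0, runoff occurs)
Q: (27889/19550)² ÷ (42889/19550) = 777796321/838479950 in (≈ 0.928 in)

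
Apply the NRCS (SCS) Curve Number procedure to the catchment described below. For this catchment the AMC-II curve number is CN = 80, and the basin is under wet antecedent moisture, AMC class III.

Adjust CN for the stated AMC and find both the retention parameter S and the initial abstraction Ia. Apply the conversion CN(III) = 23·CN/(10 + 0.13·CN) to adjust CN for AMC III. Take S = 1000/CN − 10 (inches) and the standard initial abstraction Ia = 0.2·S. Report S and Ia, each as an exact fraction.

CN(III) from CN(II)=80: (23·80)/(10 + 0.13·80) = 4600/51 ≈ 90.196
S = 1000/(4600/51) − 10 = 25/23 in ≈ 1.087 in
Initial abstraction Ia = S/5 = (25/23)/5 = 5/23 ≈ 0.217 in

S = 25/23 in ≈ 1.087 in; Ia = 5/23 in ≈ 0.217 in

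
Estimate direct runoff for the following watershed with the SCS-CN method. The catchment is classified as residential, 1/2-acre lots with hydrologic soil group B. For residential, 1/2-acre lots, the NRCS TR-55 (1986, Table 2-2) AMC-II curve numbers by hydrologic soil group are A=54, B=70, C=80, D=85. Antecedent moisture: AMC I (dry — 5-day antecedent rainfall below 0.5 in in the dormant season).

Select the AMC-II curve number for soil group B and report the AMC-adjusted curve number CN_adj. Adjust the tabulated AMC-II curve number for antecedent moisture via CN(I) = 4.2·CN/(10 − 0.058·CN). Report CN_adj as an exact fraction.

CN_adj = 4900/99 ≈ 49.495

NRCS table: residential, 1/2-acre lots, soil group B → CN(II) = 70
CN(I) from CN(II)=70: (4.2·70)/(10 − 0.058·70) = 4900/99 ≈ 49.495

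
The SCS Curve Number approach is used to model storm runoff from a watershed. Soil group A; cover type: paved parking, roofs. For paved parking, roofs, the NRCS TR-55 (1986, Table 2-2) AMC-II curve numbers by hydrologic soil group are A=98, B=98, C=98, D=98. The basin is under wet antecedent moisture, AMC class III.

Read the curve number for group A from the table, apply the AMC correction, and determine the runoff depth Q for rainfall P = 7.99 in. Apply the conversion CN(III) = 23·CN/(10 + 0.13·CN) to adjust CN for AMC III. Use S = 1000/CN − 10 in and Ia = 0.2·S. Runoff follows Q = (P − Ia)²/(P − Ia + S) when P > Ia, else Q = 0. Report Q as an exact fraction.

NRCS table: paved parking, roofs, soil group A → CN(II) = 98
Wet (AMC III): CN(III) = 23·98/(10 + 0.13·98) = 2254/(1137/50) = 112700/1137 ≈ 99.120
Retention S: 1000/CN − 10 with CN=99.120 → S = 100/1127 ≈ 0.089 in
Initial abstraction Ia = S/5 = (100/1127)/5 = 20/1127 ≈ 0.018 in
P − Ia = 7.990 − 0.018 = 898473/112700 ≈ 7.972 in (> 0, runoff occurs)
Q = (898473/112700)²/((898473/112700) + 100/1127) = (807253731729/12701290000)/(908473/112700) = 807253731729/102384907100 in ≈ 7.884 in

Q = 807253731729/102384907100 in ≈ 7.884 in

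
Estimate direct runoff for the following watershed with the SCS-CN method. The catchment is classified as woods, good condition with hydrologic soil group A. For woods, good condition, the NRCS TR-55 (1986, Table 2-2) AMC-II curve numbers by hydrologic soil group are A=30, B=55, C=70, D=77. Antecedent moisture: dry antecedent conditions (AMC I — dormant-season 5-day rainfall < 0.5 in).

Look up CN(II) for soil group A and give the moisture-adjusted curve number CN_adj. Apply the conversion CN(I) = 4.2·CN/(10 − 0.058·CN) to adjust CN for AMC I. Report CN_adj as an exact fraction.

NRCS table: woods, good condition, soil group A → CN(II) = 30
Dry (AMC I): CN(I) = 4.2·30/(10 − 0.058·30) = 126/(413/50) = 900/59 ≈ 15.254

CN_adj = 900/59 ≈ 15.254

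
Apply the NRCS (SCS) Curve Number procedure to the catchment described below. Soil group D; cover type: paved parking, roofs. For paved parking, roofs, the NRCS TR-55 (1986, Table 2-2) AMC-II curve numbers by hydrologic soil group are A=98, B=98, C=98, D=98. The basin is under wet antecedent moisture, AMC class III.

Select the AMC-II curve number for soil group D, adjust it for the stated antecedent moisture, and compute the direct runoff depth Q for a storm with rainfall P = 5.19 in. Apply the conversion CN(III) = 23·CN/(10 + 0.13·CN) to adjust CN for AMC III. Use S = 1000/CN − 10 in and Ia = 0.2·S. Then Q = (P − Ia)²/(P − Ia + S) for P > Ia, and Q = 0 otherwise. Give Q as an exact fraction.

Q = 339787565569/66821295100 in ≈ 5.085 in

NRCS table: paved parking, roofs, soil group D → CN(II) = 98
Wet (AMC III): CN(III) = 23·98/(10 + 0.13·98) = 2254/(1137/50) = 112700/1137 ≈ 99.120
Max retention: S = 1000/(112700/1137) − 10 = 100/1127 in (≈ 0.089 in)
Ia = 0.2S: 0.2·0.089 = 0.018 in (exactly 20/1127)
Since P=5.190 > Ia=0.018: effective rainfall P−Ia = 582913/112700 in
Runoff Q = (P−Ia)²/(P−Ia+S) = (5.172)²/(5.172+0.089) = 339787565569/66821295100 ≈ 5.085 in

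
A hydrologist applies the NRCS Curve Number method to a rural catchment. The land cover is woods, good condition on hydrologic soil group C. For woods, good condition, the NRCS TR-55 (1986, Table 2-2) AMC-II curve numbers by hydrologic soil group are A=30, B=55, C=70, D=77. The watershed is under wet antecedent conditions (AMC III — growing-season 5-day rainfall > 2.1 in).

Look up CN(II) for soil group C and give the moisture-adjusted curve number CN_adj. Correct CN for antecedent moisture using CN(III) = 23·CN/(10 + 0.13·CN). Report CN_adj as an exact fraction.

CN_adj = 16100/191 ≈ 84.293

NRCS table: woods, good condition, soil group C → CN(II) = 70
Wet (AMC III): CN(III) = 23·70/(10 + 0.13·70) = 1610/(191/10) = 16100/191 ≈ 84.293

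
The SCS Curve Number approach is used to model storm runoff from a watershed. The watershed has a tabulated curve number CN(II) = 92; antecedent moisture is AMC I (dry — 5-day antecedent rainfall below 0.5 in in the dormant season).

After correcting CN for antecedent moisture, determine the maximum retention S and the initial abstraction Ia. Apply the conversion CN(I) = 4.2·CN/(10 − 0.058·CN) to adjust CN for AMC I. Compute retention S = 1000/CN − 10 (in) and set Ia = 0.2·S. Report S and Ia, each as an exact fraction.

S = 1000/483 in ≈ 2.070 in; Ia = 200/483 in ≈ 0.414 in

CN(I) from CN(II)=92: (4.2·92)/(10 − 0.058·92) = 48300/583 ≈ 82.847
Max retention: S = 1000/(48300/583) − 10 = 1000/483 in (≈ 2.070 in)
Ia = 0.2S: 0.2·2.070 = 0.414 in (exactly 200/483)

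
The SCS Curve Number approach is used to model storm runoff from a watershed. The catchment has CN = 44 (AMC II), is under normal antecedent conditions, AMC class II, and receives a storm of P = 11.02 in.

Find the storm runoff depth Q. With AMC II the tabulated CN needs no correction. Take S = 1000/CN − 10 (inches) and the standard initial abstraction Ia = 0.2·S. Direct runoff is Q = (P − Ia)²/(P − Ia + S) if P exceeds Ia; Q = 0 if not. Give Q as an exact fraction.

Q = 21724921/6413550 in ≈ 3.387 in

AMC II — tabulated CN = 44 applies directly.
Max retention: S = 1000/44 − 10 = 140/11 in (≈ 12.727 in)
Ia = 0.2S: 0.2·12.727 = 2.545 in (exactly 28/11)
P − Ia = 11.020 − 2.545 = 4661/550 ≈ 8.475 in (> 0, runoff occurs)
Runoff Q = (P−Ia)²/(P−Ia+S) = (8.475)²/(8.475+12.727) = 21724921/6413550 ≈ 3.387 in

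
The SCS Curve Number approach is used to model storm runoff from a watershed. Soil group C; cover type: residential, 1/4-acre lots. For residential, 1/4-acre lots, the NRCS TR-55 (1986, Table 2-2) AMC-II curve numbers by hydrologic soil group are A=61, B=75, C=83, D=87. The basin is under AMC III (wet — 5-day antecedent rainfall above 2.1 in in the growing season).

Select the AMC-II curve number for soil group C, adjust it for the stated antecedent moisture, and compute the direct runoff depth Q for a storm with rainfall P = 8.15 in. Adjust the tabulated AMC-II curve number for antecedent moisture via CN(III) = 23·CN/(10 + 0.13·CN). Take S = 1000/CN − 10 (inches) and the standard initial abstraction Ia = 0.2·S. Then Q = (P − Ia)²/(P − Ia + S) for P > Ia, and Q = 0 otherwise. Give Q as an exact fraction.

NRCS table: residential, 1/4-acre lots, soil group C → CN(II) = 83
CN(III) from CN(II)=83: (23·83)/(10 + 0.13·83) = 190900/2079 ≈ 91.823
S = 1000/(190900/2079) − 10 = 1700/1909 in ≈ 0.891 in
Ia = 0.2·(1700/1909) = 340/1909 in ≈ 0.178 in
P − Ia = 8.150 − 0.178 = 304367/38180 ≈ 7.972 in (> 0, runoff occurs)
Q = (304367/38180)²/((304367/38180) + 1700/1909) = (92639270689/1457712400)/(338367/38180) = 92639270689/12918852060 in ≈ 7.171 in

Q = 92639270689/12918852060 in ≈ 7.171 in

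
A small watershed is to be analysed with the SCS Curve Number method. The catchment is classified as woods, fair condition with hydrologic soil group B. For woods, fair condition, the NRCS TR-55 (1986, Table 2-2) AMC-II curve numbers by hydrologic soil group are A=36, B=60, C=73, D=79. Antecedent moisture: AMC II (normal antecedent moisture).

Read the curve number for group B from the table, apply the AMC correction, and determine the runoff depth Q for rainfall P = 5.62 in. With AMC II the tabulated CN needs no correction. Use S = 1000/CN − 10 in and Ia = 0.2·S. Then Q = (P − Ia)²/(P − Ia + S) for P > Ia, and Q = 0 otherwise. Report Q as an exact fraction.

NRCS table: woods, fair condition, soil group B → CN(II) = 60
CN(II) = 60; AMC II needs no correction.
S = 1000/60 − 10 = 20/3 in ≈ 6.667 in
Ia = 0.2·(20/3) = 4/3 in ≈ 1.333 in
Since P=5.620 > Ia=1.333: effective rainfall P−Ia = 643/150 in
Runoff Q = (P−Ia)²/(P−Ia+S) = (4.287)²/(4.287+6.667) = 413449/246450 ≈ 1.678 in

Q = 413449/246450 in ≈ 1.678 in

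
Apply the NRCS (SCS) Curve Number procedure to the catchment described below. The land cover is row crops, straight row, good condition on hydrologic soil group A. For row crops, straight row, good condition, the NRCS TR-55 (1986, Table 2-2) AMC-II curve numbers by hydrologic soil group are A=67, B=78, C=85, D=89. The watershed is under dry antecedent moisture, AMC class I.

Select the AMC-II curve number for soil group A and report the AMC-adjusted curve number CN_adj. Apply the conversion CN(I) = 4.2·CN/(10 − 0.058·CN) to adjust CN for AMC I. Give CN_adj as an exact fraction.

CN_adj = 46900/1019 ≈ 46.026

NRCS table: row crops, straight row, good condition, soil group A → CN(II) = 67
Dry (AMC I): CN(I) = 4.2·67/(10 − 0.058·67) = (1407/5)/(3057/500) = 46900/1019 ≈ 46.026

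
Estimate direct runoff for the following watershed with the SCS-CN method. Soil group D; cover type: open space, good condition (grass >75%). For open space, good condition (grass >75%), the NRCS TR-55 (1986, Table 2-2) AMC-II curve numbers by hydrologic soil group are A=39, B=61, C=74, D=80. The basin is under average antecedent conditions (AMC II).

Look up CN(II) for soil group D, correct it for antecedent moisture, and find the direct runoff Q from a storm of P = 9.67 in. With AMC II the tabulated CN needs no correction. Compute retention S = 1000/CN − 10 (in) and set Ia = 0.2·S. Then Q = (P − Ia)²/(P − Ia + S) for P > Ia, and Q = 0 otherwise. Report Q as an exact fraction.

NRCS table: open space, good condition (grass >75%), soil group D → CN(II) = 80
AMC II — tabulated CN = 80 applies directly.
S = 1000/80 − 10 = 5/2 in ≈ 2.500 in
Ia = 0.2S: 0.2·2.500 = 0.500 in (exactly 1/2)
Since P=9.670 > Ia=0.500: effective rainfall P−Ia = 917/100 in
Q = (917/100)²/((917/100) + 5/2) = (840889/10000)/(1167/100) = 840889/116700 in ≈ 7.206 in

Q = 840889/116700 in ≈ 7.206 in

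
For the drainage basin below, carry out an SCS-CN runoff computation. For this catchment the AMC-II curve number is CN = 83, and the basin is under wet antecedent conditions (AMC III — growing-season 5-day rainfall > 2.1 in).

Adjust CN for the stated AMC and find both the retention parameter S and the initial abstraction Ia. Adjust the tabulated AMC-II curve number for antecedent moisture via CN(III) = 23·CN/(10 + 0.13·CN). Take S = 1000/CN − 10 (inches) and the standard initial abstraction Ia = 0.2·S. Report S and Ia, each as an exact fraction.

S = 1700/1909 in ≈ 0.891 in; Ia = 340/1909 in ≈ 0.178 in

CN(III) from CN(II)=83: (23·83)/(10 + 0.13·83) = 190900/2079 ≈ 91.823
Max retention: S = 1000/(190900/2079) − 10 = 1700/1909 in (≈ 0.891 in)
Initial abstraction Ia = S/5 = (1700/1909)/5 = 340/1909 ≈ 0.178 in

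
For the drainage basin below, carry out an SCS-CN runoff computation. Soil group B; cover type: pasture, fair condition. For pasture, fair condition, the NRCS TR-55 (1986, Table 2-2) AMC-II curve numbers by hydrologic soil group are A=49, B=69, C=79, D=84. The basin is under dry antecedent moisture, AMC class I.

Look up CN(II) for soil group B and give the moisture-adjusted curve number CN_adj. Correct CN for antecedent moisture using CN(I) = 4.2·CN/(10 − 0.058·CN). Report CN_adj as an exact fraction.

NRCS table: pasture, fair condition, soil group B → CN(II) = 69
Adjust CN=69 to AMC I: 4.2·69/(10 − 0.058·69) → (1449/5) ÷ (2999/500) = 144900/2999 ≈ 48.316

CN_adj = 144900/2999 ≈ 48.316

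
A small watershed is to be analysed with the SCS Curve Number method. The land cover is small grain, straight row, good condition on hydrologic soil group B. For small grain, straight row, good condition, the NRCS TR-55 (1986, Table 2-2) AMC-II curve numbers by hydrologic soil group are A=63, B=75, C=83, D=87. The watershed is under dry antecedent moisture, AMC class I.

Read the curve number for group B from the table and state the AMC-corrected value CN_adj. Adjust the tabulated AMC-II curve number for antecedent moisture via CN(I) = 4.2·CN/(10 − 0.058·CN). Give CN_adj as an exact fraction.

CN_adj = 6300/113 ≈ 55.752

NRCS table: small grain, straight row, good condition, soil group B → CN(II) = 75
Adjust CN=75 to AMC I: 4.2·75/(10 − 0.058·75) → 315 ÷ (113/20) = 6300/113 ≈ 55.752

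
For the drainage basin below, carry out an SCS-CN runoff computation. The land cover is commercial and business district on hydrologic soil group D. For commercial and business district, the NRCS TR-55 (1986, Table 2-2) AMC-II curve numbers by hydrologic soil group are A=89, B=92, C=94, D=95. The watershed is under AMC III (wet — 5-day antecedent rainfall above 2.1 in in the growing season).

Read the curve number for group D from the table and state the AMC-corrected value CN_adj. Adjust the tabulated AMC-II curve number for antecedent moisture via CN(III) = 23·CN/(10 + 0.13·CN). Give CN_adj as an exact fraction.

CN_adj = 43700/447 ≈ 97.763

NRCS table: commercial and business district, soil group D → CN(II) = 95
CN(III) from CN(II)=95: (23·95)/(10 + 0.13·95) = 43700/447 ≈ 97.763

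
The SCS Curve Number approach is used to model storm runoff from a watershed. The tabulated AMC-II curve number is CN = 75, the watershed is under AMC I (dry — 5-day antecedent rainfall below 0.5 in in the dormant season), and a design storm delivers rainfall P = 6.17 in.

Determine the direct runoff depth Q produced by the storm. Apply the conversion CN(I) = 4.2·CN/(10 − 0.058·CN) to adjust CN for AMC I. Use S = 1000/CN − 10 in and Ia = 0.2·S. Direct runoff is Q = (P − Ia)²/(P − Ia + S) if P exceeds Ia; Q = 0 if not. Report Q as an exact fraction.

Dry (AMC I): CN(I) = 4.2·75/(10 − 0.058·75) = 315/(113/20) = 6300/113 ≈ 55.752
S = 1000/(6300/113) − 10 = 500/63 in ≈ 7.937 in
Ia = 0.2S: 0.2·7.937 = 1.587 in (exactly 100/63)
P − Ia = 6.170 − 1.587 = 28871/6300 ≈ 4.583 in (> 0, runoff occurs)
Runoff Q = (P−Ia)²/(P−Ia+S) = (4.583)²/(4.583+7.937) = 833534641/496887300 ≈ 1.678 in

Q = 833534641/496887300 in ≈ 1.678 in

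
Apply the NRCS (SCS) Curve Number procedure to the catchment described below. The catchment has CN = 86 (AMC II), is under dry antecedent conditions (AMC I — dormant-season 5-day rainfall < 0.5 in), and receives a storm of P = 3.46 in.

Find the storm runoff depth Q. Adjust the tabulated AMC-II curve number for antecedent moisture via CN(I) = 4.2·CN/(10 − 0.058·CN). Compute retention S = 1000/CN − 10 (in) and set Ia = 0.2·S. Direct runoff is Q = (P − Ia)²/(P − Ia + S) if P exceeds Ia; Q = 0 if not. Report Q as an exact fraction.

Adjust CN=86 to AMC I: 4.2·86/(10 − 0.058·86) → (1806/5) ÷ (1253/250) = 12900/179 ≈ 72.067
Max retention: S = 1000/(12900/179) − 10 = 500/129 in (≈ 3.876 in)
Initial abstraction Ia = S/5 = (500/129)/5 = 100/129 ≈ 0.775 in
P − Ia = 3.460 − 0.775 = 17317/6450 ≈ 2.685 in (> 0, runoff occurs)
Q = (17317/6450)²/((17317/6450) + 500/129) = (299878489/41602500)/(42317/6450) = 299878489/272944650 in ≈ 1.099 in

Q = 299878489/272944650 in ≈ 1.099 in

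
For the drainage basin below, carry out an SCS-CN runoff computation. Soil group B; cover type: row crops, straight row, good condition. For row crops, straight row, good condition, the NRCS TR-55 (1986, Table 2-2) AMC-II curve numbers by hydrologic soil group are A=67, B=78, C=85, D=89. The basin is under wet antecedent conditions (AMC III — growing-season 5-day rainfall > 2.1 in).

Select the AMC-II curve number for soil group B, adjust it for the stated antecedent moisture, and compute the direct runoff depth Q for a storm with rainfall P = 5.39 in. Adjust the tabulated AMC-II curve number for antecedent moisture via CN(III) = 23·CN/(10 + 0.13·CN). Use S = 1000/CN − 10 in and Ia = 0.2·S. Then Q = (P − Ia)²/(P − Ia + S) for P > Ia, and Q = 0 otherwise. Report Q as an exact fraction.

Q = 1760054209/423653100 in ≈ 4.154 in

NRCS table: row crops, straight row, good condition, soil group B → CN(II) = 78
Wet (AMC III): CN(III) = 23·78/(10 + 0.13·78) = 1794/(1007/50) = 89700/1007 ≈ 89.076
S = 1000/(89700/1007) − 10 = 1100/897 in ≈ 1.226 in
Ia = 0.2S: 0.2·1.226 = 0.245 in (exactly 220/897)
P − Ia = 5.390 − 0.245 = 461483/89700 ≈ 5.145 in (> 0, runoff occurs)
Q = (461483/89700)²/((461483/89700) + 1100/897) = (212966559289/8046090000)/(571483/89700) = 1760054209/423653100 in ≈ 4.154 in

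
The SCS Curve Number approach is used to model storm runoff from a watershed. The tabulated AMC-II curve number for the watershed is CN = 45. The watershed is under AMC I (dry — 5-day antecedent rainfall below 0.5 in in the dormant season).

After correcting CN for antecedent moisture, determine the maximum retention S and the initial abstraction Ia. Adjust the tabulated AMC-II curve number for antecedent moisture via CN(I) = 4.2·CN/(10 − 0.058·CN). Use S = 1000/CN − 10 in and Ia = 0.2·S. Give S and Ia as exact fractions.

Dry (AMC I): CN(I) = 4.2·45/(10 − 0.058·45) = 189/(739/100) = 18900/739 ≈ 25.575
Retention S: 1000/CN − 10 with CN=25.575 → S = 5500/189 ≈ 29.101 in
Ia = 0.2S: 0.2·29.101 = 5.820 in (exactly 1100/189)

S = 5500/189 in ≈ 29.101 in; Ia = 1100/189 in ≈ 5.820 in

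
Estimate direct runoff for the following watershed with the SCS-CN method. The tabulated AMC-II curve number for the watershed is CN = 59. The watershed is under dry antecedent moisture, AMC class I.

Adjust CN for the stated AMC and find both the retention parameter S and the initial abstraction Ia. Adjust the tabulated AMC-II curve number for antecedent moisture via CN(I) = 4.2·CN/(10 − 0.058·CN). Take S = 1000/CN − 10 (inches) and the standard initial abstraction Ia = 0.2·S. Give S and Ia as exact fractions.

S = 20500/1239 in ≈ 16.546 in; Ia = 4100/1239 in ≈ 3.309 in

CN(I) from CN(II)=59: (4.2·59)/(10 − 0.058·59) = 123900/3289 ≈ 37.671
S = 1000/(123900/3289) − 10 = 20500/1239 in ≈ 16.546 in
Initial abstraction Ia = S/5 = (20500/1239)/5 = 4100/1239 ≈ 3.309 in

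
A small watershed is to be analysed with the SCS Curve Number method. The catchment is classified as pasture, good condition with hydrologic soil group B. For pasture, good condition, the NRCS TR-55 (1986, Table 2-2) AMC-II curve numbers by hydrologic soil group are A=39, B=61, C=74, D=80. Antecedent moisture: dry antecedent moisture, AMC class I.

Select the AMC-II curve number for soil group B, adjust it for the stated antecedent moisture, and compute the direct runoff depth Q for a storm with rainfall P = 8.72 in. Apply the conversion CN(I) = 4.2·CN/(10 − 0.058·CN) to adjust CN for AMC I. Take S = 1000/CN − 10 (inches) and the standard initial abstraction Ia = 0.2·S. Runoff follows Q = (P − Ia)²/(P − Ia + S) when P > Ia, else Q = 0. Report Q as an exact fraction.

NRCS table: pasture, good condition, soil group B → CN(II) = 61
CN(I) from CN(II)=61: (4.2·61)/(10 − 0.058·61) = 42700/1077 ≈ 39.647
Max retention: S = 1000/(42700/1077) − 10 = 6500/427 in (≈ 15.222 in)
Initial abstraction Ia = S/5 = (6500/427)/5 = 1300/427 ≈ 3.044 in
P − Ia = 8.720 − 3.044 = 60586/10675 ≈ 5.676 in (> 0, runoff occurs)
Runoff Q = (P−Ia)²/(P−Ia+S) = (5.676)²/(5.676+15.222) = 1835331698/1190721525 ≈ 1.541 in

Q = 1835331698/1190721525 in ≈ 1.541 in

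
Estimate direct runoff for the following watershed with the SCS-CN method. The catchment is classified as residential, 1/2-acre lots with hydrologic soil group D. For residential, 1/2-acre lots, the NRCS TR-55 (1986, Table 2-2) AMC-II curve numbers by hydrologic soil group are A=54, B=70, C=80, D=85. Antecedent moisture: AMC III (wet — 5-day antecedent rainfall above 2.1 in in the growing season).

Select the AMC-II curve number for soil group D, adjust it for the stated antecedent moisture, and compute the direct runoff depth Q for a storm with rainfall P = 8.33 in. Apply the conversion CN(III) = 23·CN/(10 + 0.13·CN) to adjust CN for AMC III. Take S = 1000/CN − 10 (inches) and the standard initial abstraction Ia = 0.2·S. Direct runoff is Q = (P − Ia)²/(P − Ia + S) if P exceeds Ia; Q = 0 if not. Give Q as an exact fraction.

NRCS table: residential, 1/2-acre lots, soil group D → CN(II) = 85
Adjust CN=85 to AMC III: 23·85/(10 + 0.13·85) → 1955 ÷ (421/20) = 39100/421 ≈ 92.874
Retention S: 1000/CN − 10 with CN=92.874 → S = 300/391 ≈ 0.767 in
Ia = 0.2·(300/391) = 60/391 in ≈ 0.153 in
P − Ia = 8.330 − 0.153 = 319703/39100 ≈ 8.177 in (> 0, runoff occurs)
Q = (319703/39100)²/((319703/39100) + 300/391) = (102210008209/1528810000)/(349703/39100) = 102210008209/13673387300 in ≈ 7.475 in

Q = 102210008209/13673387300 in ≈ 7.475 in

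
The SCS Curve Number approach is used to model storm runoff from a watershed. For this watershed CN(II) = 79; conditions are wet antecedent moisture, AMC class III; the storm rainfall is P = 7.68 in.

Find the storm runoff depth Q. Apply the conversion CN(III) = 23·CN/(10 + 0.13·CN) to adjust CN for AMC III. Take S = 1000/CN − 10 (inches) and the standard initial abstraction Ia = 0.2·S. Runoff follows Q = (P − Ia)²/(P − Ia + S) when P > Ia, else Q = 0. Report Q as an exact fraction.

Q = 2385212427/369895775 in ≈ 6.448 in

Wet (AMC III): CN(III) = 23·79/(10 + 0.13·79) = 1817/(2027/100) = 181700/2027 ≈ 89.640
Max retention: S = 1000/(181700/2027) − 10 = 2100/1817 in (≈ 1.156 in)
Ia = 0.2S: 0.2·1.156 = 0.231 in (exactly 420/1817)
Excess rainfall: 7.680 − 0.231 = 7.449 in; P > Ia so Q > 0
Q: (338364/45425)² ÷ (390864/45425) = 2385212427/369895775 in (≈ 6.448 in)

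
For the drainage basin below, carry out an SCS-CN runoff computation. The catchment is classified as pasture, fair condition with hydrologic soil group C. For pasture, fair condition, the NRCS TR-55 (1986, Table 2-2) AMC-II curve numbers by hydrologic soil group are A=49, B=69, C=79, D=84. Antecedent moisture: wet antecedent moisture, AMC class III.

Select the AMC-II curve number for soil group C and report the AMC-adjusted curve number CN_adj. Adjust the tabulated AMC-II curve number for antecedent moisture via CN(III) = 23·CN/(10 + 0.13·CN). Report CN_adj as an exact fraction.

NRCS table: pasture, fair condition, soil group C → CN(II) = 79
Wet (AMC III): CN(III) = 23·79/(10 + 0.13·79) = 1817/(2027/100) = 181700/2027 ≈ 89.640

CN_adj = 181700/2027 ≈ 89.640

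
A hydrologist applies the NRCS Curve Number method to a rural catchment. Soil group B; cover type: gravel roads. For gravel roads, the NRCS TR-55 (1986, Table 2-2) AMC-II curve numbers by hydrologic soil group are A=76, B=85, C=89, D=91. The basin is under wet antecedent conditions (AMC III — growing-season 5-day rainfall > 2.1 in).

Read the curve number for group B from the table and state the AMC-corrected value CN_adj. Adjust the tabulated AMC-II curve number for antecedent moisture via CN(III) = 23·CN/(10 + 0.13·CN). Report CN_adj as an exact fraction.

CN_adj = 39100/421 ≈ 92.874

NRCS table: gravel roads, soil group B → CN(II) = 85
Adjust CN=85 to AMC III: 23·85/(10 + 0.13·85) → 1955 ÷ (421/20) = 39100/421 ≈ 92.874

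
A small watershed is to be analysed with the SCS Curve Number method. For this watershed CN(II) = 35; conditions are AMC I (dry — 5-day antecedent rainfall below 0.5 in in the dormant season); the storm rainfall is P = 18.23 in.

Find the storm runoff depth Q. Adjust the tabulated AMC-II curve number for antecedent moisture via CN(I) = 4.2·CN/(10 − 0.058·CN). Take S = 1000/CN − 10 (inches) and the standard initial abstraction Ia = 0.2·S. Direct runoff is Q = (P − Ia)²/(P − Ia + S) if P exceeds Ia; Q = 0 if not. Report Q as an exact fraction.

Adjust CN=35 to AMC I: 4.2·35/(10 − 0.058·35) → 147 ÷ (797/100) = 14700/797 ≈ 18.444
Max retention: S = 1000/(14700/797) − 10 = 6500/147 in (≈ 44.218 in)
Initial abstraction Ia = S/5 = (6500/147)/5 = 1300/147 ≈ 8.844 in
Since P=18.230 > Ia=8.844: effective rainfall P−Ia = 137981/14700 in
Q = (137981/14700)²/((137981/14700) + 6500/147) = (19038756361/216090000)/(787981/14700) = 19038756361/11583320700 in ≈ 1.644 in

Q = 19038756361/11583320700 in ≈ 1.644 in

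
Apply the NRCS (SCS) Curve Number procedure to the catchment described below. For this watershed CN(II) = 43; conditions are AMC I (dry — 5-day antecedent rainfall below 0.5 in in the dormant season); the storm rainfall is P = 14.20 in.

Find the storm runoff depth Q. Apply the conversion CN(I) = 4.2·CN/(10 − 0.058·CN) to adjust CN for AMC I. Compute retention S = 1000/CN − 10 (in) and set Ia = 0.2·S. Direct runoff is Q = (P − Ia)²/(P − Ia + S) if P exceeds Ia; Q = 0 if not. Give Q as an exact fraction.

Q = 140920641/89353355 in ≈ 1.577 in

Adjust CN=43 to AMC I: 4.2·43/(10 − 0.058·43) → (903/5) ÷ (3753/500) = 30100/1251 ≈ 24.061
S = 1000/(30100/1251) − 10 = 9500/301 in ≈ 31.561 in
Initial abstraction Ia = S/5 = (9500/301)/5 = 1900/301 ≈ 6.312 in
P − Ia = 14.200 − 6.312 = 11871/1505 ≈ 7.888 in (> 0, runoff occurs)
Q: (11871/1505)² ÷ (59371/1505) = 140920641/89353355 in (≈ 1.577 in)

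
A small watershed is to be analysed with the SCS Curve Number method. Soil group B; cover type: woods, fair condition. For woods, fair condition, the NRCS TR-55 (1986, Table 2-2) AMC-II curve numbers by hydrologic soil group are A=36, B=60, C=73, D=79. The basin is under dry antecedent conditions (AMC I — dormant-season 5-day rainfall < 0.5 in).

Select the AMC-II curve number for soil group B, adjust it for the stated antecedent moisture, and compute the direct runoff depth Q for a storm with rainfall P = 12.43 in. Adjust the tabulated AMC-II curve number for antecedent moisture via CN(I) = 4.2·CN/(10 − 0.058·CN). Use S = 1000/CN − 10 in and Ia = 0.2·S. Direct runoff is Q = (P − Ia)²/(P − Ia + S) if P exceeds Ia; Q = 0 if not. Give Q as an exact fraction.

NRCS table: woods, fair condition, soil group B → CN(II) = 60
Adjust CN=60 to AMC I: 4.2·60/(10 − 0.058·60) → 252 ÷ (163/25) = 6300/163 ≈ 38.650
Retention S: 1000/CN − 10 with CN=38.650 → S = 1000/63 ≈ 15.873 in
Initial abstraction Ia = S/5 = (1000/63)/5 = 200/63 ≈ 3.175 in
Excess rainfall: 12.430 − 3.175 = 9.255 in; P > Ia so Q > 0
Q = (58309/6300)²/((58309/6300) + 1000/63) = (3399939481/39690000)/(158309/6300) = 3399939481/997346700 in ≈ 3.409 in

Q = 3399939481/997346700 in ≈ 3.409 in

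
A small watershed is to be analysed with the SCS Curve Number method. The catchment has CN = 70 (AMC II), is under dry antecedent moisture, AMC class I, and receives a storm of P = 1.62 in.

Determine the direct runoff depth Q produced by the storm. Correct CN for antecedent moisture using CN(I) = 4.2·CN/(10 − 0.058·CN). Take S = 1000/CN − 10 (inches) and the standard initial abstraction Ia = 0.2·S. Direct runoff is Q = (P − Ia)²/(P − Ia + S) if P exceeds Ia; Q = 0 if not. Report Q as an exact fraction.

Adjust CN=70 to AMC I: 4.2·70/(10 − 0.058·70) → 294 ÷ (297/50) = 4900/99 ≈ 49.495
S = 1000/(4900/99) − 10 = 500/49 in ≈ 10.204 in
Ia = 0.2S: 0.2·10.204 = 2.041 in (exactly 100/49)
P = 1.620 ≤ Ia = 2.041 in: entire storm abstracted, Q = 0.

Q = 0 in ≈ 0.000 in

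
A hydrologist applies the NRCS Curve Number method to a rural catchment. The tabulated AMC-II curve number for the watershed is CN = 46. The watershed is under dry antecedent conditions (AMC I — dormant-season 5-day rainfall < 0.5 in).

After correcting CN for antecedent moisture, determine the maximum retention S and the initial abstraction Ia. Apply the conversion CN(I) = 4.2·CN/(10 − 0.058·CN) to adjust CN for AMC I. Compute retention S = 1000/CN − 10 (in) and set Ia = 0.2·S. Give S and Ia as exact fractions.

CN(I) from CN(II)=46: (4.2·46)/(10 − 0.058·46) = 16100/611 ≈ 26.350
S = 1000/(16100/611) − 10 = 4500/161 in ≈ 27.950 in
Initial abstraction Ia = S/5 = (4500/161)/5 = 900/161 ≈ 5.590 in

S = 4500/161 in ≈ 27.950 in; Ia = 900/161 in ≈ 5.590 in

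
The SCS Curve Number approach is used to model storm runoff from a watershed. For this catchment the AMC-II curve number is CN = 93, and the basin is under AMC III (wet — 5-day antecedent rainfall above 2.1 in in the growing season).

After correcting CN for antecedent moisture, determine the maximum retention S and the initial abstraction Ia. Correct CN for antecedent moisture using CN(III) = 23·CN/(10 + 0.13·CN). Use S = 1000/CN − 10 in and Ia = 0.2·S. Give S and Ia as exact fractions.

S = 700/2139 in ≈ 0.327 in; Ia = 140/2139 in ≈ 0.065 in

Adjust CN=93 to AMC III: 23·93/(10 + 0.13·93) → 2139 ÷ (2209/100) = 213900/2209 ≈ 96.831
Retention S: 1000/CN − 10 with CN=96.831 → S = 700/2139 ≈ 0.327 in
Initial abstraction Ia = S/5 = (700/2139)/5 = 140/2139 ≈ 0.065 in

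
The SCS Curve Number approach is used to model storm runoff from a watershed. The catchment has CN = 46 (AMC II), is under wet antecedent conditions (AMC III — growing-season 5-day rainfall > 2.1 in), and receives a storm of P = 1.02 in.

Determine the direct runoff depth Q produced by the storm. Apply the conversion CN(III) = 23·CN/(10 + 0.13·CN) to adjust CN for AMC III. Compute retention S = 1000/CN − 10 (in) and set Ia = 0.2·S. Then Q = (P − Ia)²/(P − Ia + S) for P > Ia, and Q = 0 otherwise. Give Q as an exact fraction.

Wet (AMC III): CN(III) = 23·46/(10 + 0.13·46) = 1058/(799/50) = 52900/799 ≈ 66.208
Max retention: S = 1000/(52900/799) − 10 = 2700/529 in (≈ 5.104 in)
Initial abstraction Ia = S/5 = (2700/529)/5 = 540/529 ≈ 1.021 in
P = 1.020 ≤ Ia = 1.021 in: entire storm abstracted, Q = 0.

Q = 0 in ≈ 0.000 in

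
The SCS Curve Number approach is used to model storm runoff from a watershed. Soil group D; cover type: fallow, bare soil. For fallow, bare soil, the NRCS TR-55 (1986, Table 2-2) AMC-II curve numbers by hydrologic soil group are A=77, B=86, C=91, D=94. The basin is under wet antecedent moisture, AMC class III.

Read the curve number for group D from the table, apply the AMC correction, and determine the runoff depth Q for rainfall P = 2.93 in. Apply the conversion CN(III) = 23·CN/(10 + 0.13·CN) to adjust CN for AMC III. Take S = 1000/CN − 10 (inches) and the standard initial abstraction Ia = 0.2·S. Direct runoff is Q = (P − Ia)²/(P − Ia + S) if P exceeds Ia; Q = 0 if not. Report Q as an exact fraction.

Q = 96554997289/36833237300 in ≈ 2.621 in

NRCS table: fallow, bare soil, soil group D → CN(II) = 94
Adjust CN=94 to AMC III: 23·94/(10 + 0.13·94) → 2162 ÷ (1111/50) = 108100/1111 ≈ 97.300
Max retention: S = 1000/(108100/1111) − 10 = 300/1081 in (≈ 0.278 in)
Ia = 0.2S: 0.2·0.278 = 0.056 in (exactly 60/1081)
Excess rainfall: 2.930 − 0.056 = 2.874 in; P > Ia so Q > 0
Q = (310733/108100)²/((310733/108100) + 300/1081) = (96554997289/11685610000)/(340733/108100) = 96554997289/36833237300 in ≈ 2.621 in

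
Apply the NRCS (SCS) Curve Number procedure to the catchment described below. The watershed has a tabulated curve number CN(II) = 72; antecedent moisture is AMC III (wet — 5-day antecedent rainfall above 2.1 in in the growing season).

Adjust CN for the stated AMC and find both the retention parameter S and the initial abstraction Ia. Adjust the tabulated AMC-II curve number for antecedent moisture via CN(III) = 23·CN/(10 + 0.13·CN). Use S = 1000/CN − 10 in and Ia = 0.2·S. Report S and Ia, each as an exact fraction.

S = 350/207 in ≈ 1.691 in; Ia = 70/207 in ≈ 0.338 in

CN(III) from CN(II)=72: (23·72)/(10 + 0.13·72) = 10350/121 ≈ 85.537
Max retention: S = 1000/(10350/121) − 10 = 350/207 in (≈ 1.691 in)
Initial abstraction Ia = S/5 = (350/207)/5 = 70/207 ≈ 0.338 in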